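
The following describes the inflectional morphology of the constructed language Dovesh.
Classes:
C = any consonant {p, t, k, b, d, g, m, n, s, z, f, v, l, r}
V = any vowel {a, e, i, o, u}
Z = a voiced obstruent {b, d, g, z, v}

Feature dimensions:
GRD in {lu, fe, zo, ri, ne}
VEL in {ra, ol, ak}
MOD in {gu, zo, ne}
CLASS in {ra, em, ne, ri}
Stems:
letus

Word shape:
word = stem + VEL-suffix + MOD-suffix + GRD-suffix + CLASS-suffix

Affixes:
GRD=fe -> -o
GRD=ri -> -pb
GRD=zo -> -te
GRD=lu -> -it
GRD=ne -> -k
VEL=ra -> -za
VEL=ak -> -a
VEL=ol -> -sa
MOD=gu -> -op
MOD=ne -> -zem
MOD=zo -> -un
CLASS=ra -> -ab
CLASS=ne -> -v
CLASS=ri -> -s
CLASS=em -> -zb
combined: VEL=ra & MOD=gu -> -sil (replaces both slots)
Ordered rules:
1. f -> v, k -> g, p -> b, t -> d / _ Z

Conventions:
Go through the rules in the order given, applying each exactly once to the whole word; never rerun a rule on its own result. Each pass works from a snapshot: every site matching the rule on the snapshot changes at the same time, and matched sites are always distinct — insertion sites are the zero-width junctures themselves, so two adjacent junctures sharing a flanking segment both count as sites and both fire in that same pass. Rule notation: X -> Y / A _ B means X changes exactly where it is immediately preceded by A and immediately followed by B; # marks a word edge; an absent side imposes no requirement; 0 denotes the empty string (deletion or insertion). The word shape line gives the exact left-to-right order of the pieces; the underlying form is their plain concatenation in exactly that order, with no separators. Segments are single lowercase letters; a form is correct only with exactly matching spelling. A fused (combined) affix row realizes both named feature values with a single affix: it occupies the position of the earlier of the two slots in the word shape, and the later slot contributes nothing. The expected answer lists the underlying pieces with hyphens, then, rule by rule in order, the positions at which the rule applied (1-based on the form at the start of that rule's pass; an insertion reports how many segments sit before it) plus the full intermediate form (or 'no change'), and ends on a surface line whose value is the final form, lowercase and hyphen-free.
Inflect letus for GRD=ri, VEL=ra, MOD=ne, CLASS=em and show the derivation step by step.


underlying: letus-za-zem-pb-zb
1. f -> v, k -> g, p -> b, t -> d / _ Z: fires at position(s) 11: letuszazembbzb
surface: letuszazembbzb


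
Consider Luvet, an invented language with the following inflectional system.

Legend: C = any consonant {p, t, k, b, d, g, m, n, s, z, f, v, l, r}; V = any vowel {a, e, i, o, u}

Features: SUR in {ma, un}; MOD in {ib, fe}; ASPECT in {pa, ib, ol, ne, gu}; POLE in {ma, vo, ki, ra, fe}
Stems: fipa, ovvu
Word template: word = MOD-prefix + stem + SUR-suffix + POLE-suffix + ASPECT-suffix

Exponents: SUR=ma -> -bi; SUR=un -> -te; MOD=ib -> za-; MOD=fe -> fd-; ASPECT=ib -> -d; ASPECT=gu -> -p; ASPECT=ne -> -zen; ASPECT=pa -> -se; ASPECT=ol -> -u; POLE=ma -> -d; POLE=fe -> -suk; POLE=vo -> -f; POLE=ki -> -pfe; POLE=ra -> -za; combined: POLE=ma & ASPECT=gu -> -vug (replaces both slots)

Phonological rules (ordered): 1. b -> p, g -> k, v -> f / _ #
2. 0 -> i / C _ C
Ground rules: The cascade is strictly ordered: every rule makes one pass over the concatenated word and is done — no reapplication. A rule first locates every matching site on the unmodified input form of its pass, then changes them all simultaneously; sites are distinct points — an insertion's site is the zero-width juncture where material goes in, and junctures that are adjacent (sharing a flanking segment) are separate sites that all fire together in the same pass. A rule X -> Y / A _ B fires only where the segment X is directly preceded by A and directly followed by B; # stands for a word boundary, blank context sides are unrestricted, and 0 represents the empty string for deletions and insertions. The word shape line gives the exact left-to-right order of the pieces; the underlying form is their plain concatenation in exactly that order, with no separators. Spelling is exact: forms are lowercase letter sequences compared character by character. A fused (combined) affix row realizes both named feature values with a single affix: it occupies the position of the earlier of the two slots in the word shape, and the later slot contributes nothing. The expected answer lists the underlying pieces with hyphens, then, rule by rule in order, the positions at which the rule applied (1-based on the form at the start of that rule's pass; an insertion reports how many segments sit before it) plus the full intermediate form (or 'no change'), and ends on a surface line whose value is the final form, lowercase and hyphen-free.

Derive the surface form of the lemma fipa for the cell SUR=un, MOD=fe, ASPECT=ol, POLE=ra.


underlying: fd-fipa-te-za-u
1. b -> p, g -> k, v -> f / _ #: no change
2. 0 -> i / C _ C: inserts after position(s) 1, 2: fidifipatezau
surface: fidifipatezau


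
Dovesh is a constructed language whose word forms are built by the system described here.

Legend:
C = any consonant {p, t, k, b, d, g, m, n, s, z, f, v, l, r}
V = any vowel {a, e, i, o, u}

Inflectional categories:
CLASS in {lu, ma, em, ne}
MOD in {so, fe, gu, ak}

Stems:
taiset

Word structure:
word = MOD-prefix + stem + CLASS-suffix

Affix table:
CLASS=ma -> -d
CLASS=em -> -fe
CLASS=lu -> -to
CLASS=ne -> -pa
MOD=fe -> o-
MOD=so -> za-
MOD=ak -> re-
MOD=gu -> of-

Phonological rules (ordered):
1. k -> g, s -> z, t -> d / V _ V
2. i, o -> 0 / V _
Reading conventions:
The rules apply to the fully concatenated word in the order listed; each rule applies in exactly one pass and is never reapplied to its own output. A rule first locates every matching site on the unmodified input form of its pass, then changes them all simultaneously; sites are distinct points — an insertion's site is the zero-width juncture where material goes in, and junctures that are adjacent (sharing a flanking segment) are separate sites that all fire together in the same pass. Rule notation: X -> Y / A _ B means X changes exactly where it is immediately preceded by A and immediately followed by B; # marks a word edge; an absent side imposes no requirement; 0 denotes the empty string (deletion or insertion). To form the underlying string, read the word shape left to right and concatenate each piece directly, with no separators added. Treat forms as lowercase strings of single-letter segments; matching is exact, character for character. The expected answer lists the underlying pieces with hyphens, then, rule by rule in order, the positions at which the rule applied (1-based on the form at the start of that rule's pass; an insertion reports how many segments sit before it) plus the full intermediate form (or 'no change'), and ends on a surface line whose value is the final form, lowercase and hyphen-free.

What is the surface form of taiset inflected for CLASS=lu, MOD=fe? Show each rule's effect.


underlying: o-taiset-to
1. k -> g, s -> z, t -> d / V _ V: fires at position(s) 2, 5: odaizetto
2. i, o -> 0 / V _: fires at position(s) 4: odazetto
surface: odazetto


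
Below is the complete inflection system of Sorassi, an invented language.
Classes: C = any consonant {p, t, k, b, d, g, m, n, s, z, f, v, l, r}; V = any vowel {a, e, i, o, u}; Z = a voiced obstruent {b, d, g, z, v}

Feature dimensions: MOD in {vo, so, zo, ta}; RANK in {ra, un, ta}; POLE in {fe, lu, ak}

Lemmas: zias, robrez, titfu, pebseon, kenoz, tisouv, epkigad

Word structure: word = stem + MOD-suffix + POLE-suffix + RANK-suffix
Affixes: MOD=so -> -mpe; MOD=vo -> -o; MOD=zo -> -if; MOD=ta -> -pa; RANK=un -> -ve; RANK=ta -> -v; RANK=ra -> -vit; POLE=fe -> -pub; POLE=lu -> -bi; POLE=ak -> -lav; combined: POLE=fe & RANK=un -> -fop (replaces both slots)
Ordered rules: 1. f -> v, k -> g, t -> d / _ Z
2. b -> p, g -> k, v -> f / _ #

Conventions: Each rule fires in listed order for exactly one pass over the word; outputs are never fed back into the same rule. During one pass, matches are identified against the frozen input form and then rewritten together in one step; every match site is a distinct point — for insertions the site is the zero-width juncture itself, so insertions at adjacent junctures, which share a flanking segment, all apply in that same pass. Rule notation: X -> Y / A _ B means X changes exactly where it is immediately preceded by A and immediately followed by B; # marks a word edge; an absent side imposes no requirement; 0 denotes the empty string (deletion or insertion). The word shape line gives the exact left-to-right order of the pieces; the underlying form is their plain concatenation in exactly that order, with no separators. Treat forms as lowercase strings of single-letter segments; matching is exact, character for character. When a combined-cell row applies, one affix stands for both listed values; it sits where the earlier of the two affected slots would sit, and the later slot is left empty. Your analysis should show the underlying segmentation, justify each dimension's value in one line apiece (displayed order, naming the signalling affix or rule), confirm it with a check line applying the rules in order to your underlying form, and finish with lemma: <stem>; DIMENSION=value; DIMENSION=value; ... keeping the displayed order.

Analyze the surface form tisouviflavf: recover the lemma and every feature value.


underlying: tisouv-if-lav-v
MOD=zo - signalled by the affix -if
RANK=ta - signalled by the affix -v
POLE=ak - signalled by the affix -lav
check: tisouviflavv -> tisouviflavv -> tisouviflavf
lemma: tisouv; MOD=zo; RANK=ta; POLE=ak


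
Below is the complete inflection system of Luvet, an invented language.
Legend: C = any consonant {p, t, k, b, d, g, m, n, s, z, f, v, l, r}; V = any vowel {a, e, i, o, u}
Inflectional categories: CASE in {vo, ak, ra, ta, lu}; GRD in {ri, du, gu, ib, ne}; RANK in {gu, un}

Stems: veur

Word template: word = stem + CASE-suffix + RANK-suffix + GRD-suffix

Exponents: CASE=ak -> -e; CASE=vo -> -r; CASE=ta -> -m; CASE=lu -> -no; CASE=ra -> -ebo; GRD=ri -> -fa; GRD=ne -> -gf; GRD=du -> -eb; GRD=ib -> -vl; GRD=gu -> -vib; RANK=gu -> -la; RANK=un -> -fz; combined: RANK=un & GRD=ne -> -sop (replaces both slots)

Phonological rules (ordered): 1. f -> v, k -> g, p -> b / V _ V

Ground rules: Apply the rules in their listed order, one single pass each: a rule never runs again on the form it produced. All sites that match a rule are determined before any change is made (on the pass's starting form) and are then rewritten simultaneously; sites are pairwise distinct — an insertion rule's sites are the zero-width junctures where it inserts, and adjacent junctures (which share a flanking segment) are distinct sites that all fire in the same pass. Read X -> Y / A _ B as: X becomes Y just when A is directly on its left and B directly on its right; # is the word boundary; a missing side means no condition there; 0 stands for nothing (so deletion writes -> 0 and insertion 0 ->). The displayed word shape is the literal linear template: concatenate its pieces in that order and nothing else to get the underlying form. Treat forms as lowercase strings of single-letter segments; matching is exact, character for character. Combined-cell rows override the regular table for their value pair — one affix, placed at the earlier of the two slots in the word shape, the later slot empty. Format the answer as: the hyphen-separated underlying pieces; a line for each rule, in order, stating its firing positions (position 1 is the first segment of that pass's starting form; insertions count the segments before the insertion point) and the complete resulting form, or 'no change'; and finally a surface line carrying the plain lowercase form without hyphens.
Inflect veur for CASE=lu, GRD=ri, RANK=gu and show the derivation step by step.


underlying: veur-no-la-fa
1. f -> v, k -> g, p -> b / V _ V: fires at position(s) 9: veurnolava
surface: veurnolava


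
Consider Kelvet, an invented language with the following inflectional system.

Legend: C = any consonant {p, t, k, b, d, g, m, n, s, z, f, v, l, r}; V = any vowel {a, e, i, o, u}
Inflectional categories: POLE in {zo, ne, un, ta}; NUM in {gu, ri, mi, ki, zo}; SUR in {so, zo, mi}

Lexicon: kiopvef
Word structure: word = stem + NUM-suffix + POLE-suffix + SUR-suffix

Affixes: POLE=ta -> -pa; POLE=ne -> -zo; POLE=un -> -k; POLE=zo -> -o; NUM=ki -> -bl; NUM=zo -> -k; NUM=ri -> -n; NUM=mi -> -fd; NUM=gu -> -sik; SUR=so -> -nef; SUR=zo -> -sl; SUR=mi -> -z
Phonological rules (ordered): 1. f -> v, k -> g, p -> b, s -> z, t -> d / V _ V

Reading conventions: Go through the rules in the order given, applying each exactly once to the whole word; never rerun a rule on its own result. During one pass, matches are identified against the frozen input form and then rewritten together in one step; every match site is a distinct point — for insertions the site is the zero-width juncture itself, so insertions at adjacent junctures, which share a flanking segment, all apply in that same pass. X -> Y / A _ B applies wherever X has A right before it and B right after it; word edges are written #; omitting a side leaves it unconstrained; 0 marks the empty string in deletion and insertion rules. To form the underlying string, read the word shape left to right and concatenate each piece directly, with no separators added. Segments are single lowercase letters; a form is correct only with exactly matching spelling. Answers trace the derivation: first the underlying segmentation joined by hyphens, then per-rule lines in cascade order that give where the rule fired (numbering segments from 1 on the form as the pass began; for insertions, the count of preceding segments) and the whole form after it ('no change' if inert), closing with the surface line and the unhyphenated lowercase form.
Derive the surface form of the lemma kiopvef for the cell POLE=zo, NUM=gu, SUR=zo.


underlying: kiopvef-sik-o-sl
1. f -> v, k -> g, p -> b, s -> z, t -> d / V _ V: fires at position(s) 10: kiopvefsigosl
surface: kiopvefsigosl


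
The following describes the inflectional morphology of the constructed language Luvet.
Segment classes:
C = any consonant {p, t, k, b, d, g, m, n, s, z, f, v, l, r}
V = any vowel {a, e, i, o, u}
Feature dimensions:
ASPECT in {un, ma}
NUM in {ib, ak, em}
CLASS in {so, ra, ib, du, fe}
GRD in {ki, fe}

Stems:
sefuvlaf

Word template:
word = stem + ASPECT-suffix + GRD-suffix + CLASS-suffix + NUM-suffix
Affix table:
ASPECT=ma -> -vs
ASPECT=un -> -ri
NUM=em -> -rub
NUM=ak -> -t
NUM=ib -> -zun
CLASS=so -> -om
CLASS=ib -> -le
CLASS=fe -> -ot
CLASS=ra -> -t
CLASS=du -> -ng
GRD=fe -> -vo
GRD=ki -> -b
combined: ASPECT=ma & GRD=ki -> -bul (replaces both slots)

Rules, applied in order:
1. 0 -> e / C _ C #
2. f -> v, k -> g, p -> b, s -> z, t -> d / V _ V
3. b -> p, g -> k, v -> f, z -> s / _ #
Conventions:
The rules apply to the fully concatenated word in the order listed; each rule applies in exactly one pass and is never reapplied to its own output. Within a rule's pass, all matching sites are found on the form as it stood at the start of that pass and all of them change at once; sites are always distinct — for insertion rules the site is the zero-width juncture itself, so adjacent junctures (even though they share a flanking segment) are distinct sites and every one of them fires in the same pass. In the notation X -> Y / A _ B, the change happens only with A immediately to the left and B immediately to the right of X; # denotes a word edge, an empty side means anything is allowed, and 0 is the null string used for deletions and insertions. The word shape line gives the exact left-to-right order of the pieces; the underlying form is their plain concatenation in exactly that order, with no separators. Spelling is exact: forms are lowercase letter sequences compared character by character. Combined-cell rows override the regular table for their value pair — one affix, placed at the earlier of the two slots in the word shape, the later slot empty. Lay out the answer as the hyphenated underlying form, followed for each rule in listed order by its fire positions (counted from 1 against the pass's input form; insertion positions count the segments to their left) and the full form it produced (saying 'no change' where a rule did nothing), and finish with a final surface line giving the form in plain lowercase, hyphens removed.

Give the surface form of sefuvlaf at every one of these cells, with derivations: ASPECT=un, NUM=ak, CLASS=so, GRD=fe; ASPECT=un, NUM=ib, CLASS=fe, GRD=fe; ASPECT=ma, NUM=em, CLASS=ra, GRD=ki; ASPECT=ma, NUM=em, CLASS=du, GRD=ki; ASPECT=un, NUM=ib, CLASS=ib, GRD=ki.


cell ASPECT=un, NUM=ak, CLASS=so, GRD=fe:
underlying: sefuvlaf-ri-vo-om-t
1. 0 -> e / C _ C #: inserts after position(s) 14: sefuvlafrivoomet
2. f -> v, k -> g, p -> b, s -> z, t -> d / V _ V: fires at position(s) 3: sevuvlafrivoomet
3. b -> p, g -> k, v -> f, z -> s / _ #: no change
surface: sevuvlafrivoomet

cell ASPECT=un, NUM=ib, CLASS=fe, GRD=fe:
underlying: sefuvlaf-ri-vo-ot-zun
1. 0 -> e / C _ C #: no change
2. f -> v, k -> g, p -> b, s -> z, t -> d / V _ V: fires at position(s) 3: sevuvlafrivootzun
3. b -> p, g -> k, v -> f, z -> s / _ #: no change
surface: sevuvlafrivootzun

cell ASPECT=ma, NUM=em, CLASS=ra, GRD=ki:
underlying: sefuvlaf-bul-t-rub
1. 0 -> e / C _ C #: no change
2. f -> v, k -> g, p -> b, s -> z, t -> d / V _ V: fires at position(s) 3: sevuvlafbultrub
3. b -> p, g -> k, v -> f, z -> s / _ #: fires at position(s) 15: sevuvlafbultrup
surface: sevuvlafbultrup

cell ASPECT=ma, NUM=em, CLASS=du, GRD=ki:
underlying: sefuvlaf-bul-ng-rub
1. 0 -> e / C _ C #: no change
2. f -> v, k -> g, p -> b, s -> z, t -> d / V _ V: fires at position(s) 3: sevuvlafbulngrub
3. b -> p, g -> k, v -> f, z -> s / _ #: fires at position(s) 16: sevuvlafbulngrup
surface: sevuvlafbulngrup

cell ASPECT=un, NUM=ib, CLASS=ib, GRD=ki:
underlying: sefuvlaf-ri-b-le-zun
1. 0 -> e / C _ C #: no change
2. f -> v, k -> g, p -> b, s -> z, t -> d / V _ V: fires at position(s) 3: sevuvlafriblezun
3. b -> p, g -> k, v -> f, z -> s / _ #: no change
surface: sevuvlafriblezun


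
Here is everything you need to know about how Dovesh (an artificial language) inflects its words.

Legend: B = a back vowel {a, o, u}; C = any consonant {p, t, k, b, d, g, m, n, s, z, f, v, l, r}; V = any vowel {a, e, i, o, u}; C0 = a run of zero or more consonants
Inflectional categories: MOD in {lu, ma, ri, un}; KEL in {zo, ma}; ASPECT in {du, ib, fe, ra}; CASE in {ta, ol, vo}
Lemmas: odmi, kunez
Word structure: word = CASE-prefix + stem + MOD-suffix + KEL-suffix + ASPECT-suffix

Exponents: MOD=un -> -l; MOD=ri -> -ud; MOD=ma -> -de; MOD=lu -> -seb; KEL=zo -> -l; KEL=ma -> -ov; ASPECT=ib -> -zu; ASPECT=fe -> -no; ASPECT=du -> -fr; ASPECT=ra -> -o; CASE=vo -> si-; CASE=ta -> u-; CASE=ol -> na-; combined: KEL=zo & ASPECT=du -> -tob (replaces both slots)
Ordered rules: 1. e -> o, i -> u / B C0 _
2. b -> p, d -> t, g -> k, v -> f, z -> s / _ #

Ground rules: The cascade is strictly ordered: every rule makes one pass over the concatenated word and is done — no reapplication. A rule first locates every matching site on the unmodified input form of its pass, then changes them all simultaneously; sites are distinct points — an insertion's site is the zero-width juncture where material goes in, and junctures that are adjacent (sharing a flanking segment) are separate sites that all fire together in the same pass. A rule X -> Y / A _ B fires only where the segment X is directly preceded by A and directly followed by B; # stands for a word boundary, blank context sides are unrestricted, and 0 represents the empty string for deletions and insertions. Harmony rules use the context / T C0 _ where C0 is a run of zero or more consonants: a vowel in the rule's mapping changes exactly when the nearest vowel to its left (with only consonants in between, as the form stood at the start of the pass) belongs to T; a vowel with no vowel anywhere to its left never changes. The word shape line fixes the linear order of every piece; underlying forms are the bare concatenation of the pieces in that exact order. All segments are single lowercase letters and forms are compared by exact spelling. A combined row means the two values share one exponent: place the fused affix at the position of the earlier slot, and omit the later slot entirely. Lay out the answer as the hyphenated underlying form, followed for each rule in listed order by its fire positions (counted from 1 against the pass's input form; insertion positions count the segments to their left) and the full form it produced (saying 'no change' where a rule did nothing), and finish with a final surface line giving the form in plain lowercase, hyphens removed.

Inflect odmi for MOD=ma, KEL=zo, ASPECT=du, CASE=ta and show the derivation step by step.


underlying: u-odmi-de-tob
1. e -> o, i -> u / B C0 _: fires at position(s) 5: uodmudetob
2. b -> p, d -> t, g -> k, v -> f, z -> s / _ #: fires at position(s) 10: uodmudetop
surface: uodmudetop


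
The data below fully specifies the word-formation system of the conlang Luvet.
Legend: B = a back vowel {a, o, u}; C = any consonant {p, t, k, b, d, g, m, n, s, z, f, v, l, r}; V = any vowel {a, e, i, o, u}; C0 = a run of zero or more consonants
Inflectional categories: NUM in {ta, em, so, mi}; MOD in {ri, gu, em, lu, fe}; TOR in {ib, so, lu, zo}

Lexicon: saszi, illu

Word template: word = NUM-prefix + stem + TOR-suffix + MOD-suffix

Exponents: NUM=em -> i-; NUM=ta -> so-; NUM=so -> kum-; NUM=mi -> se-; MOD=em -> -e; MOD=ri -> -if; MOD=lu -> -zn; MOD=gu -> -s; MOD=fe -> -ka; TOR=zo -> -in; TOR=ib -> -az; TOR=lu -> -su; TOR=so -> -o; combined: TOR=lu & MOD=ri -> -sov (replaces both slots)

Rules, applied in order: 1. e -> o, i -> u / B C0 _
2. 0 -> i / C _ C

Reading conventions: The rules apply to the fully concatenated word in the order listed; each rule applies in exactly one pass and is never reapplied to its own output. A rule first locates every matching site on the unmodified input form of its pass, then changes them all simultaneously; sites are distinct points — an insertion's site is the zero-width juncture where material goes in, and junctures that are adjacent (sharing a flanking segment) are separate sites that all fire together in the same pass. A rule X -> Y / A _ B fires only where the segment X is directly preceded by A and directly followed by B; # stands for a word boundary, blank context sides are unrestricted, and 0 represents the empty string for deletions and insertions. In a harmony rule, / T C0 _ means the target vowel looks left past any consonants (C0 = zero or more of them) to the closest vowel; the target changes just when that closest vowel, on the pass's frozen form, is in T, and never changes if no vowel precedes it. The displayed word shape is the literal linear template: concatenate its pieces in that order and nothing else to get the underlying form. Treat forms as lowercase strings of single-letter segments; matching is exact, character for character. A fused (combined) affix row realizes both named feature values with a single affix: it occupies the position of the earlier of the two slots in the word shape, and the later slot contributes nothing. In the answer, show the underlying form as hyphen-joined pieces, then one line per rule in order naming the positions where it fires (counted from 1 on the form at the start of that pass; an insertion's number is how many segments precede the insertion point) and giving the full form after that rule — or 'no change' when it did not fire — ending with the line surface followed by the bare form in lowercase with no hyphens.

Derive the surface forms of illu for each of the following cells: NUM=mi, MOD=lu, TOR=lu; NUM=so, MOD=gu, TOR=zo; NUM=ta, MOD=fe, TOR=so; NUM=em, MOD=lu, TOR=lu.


cell NUM=mi, MOD=lu, TOR=lu:
underlying: se-illu-su-zn
1. e -> o, i -> u / B C0 _: no change
2. 0 -> i / C _ C: inserts after position(s) 4, 9: seililusuzin
surface: seililusuzin

cell NUM=so, MOD=gu, TOR=zo:
underlying: kum-illu-in-s
1. e -> o, i -> u / B C0 _: fires at position(s) 4, 8: kumulluuns
2. 0 -> i / C _ C: inserts after position(s) 5, 9: kumuliluunis
surface: kumuliluunis

cell NUM=ta, MOD=fe, TOR=so:
underlying: so-illu-o-ka
1. e -> o, i -> u / B C0 _: fires at position(s) 3: soulluoka
2. 0 -> i / C _ C: inserts after position(s) 4: souliluoka
surface: souliluoka

cell NUM=em, MOD=lu, TOR=lu:
underlying: i-illu-su-zn
1. e -> o, i -> u / B C0 _: no change
2. 0 -> i / C _ C: inserts after position(s) 3, 8: iililusuzin
surface: iililusuzin


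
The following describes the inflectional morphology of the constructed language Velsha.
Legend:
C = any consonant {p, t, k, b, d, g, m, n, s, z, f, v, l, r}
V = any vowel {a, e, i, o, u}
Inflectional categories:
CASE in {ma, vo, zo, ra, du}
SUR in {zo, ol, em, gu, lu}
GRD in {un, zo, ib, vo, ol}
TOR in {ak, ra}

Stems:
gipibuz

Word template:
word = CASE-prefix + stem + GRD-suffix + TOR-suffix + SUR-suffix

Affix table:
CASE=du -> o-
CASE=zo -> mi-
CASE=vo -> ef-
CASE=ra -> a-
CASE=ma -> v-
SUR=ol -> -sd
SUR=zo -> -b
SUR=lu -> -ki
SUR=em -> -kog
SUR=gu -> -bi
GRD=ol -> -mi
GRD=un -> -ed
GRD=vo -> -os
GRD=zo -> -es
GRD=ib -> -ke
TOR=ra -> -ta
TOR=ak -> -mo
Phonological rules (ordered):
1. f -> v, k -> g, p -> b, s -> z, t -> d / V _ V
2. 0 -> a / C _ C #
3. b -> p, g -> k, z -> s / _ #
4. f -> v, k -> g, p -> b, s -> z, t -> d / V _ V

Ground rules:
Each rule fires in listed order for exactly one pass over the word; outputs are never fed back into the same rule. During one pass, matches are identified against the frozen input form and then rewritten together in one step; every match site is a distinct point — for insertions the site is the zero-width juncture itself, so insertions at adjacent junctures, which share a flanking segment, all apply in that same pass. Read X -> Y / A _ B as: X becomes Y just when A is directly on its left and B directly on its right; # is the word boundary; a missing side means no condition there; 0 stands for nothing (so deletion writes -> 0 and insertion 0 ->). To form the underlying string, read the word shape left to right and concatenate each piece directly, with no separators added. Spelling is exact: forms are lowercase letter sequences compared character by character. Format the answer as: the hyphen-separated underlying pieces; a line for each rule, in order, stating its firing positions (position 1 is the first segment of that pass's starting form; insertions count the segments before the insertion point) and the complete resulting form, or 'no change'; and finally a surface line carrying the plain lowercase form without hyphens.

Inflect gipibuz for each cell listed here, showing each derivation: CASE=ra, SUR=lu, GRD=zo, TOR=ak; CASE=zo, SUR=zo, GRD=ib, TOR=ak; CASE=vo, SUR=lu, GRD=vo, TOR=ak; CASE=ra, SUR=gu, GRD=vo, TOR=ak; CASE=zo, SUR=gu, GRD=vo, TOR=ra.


cell CASE=ra, SUR=lu, GRD=zo, TOR=ak:
underlying: a-gipibuz-es-mo-ki
1. f -> v, k -> g, p -> b, s -> z, t -> d / V _ V: fires at position(s) 4, 13: agibibuzesmogi
2. 0 -> a / C _ C #: no change
3. b -> p, g -> k, z -> s / _ #: no change
4. f -> v, k -> g, p -> b, s -> z, t -> d / V _ V: no change
surface: agibibuzesmogi

cell CASE=zo, SUR=zo, GRD=ib, TOR=ak:
underlying: mi-gipibuz-ke-mo-b
1. f -> v, k -> g, p -> b, s -> z, t -> d / V _ V: fires at position(s) 5: migibibuzkemob
2. 0 -> a / C _ C #: no change
3. b -> p, g -> k, z -> s / _ #: fires at position(s) 14: migibibuzkemop
4. f -> v, k -> g, p -> b, s -> z, t -> d / V _ V: no change
surface: migibibuzkemop

cell CASE=vo, SUR=lu, GRD=vo, TOR=ak:
underlying: ef-gipibuz-os-mo-ki
1. f -> v, k -> g, p -> b, s -> z, t -> d / V _ V: fires at position(s) 5, 14: efgibibuzosmogi
2. 0 -> a / C _ C #: no change
3. b -> p, g -> k, z -> s / _ #: no change
4. f -> v, k -> g, p -> b, s -> z, t -> d / V _ V: no change
surface: efgibibuzosmogi

cell CASE=ra, SUR=gu, GRD=vo, TOR=ak:
underlying: a-gipibuz-os-mo-bi
1. f -> v, k -> g, p -> b, s -> z, t -> d / V _ V: fires at position(s) 4: agibibuzosmobi
2. 0 -> a / C _ C #: no change
3. b -> p, g -> k, z -> s / _ #: no change
4. f -> v, k -> g, p -> b, s -> z, t -> d / V _ V: no change
surface: agibibuzosmobi

cell CASE=zo, SUR=gu, GRD=vo, TOR=ra:
underlying: mi-gipibuz-os-ta-bi
1. f -> v, k -> g, p -> b, s -> z, t -> d / V _ V: fires at position(s) 5: migibibuzostabi
2. 0 -> a / C _ C #: no change
3. b -> p, g -> k, z -> s / _ #: no change
4. f -> v, k -> g, p -> b, s -> z, t -> d / V _ V: no change
surface: migibibuzostabi


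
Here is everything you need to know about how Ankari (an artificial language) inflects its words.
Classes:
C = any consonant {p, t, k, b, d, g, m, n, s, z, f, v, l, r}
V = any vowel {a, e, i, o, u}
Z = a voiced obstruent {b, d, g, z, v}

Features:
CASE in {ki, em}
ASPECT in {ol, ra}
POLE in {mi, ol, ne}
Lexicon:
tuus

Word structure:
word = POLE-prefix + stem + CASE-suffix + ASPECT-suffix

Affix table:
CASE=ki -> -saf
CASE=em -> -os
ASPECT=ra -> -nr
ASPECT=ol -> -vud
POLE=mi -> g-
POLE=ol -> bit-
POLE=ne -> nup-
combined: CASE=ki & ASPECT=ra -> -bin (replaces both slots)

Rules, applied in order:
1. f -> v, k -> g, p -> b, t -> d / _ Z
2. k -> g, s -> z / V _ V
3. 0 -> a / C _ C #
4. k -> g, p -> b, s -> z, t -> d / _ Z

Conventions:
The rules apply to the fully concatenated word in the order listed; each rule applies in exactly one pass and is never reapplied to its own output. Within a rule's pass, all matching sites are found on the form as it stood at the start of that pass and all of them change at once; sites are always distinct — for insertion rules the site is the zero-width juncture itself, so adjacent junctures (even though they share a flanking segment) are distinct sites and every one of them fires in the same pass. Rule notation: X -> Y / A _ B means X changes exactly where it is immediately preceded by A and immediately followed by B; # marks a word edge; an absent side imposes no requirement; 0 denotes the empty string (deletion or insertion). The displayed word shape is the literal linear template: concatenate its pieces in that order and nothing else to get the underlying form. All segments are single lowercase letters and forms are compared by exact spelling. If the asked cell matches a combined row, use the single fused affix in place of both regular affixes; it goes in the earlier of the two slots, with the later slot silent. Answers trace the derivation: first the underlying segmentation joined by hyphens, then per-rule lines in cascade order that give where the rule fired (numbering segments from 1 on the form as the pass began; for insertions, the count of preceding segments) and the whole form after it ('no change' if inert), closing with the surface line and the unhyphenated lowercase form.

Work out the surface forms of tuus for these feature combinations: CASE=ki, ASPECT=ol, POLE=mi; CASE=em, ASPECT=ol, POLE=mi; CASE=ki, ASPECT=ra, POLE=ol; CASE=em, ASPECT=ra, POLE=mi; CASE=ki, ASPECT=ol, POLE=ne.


cell CASE=ki, ASPECT=ol, POLE=mi:
underlying: g-tuus-saf-vud
1. f -> v, k -> g, p -> b, t -> d / _ Z: fires at position(s) 8: gtuussavvud
2. k -> g, s -> z / V _ V: no change
3. 0 -> a / C _ C #: no change
4. k -> g, p -> b, s -> z, t -> d / _ Z: no change
surface: gtuussavvud

cell CASE=em, ASPECT=ol, POLE=mi:
underlying: g-tuus-os-vud
1. f -> v, k -> g, p -> b, t -> d / _ Z: no change
2. k -> g, s -> z / V _ V: fires at position(s) 5: gtuuzosvud
3. 0 -> a / C _ C #: no change
4. k -> g, p -> b, s -> z, t -> d / _ Z: fires at position(s) 7: gtuuzozvud
surface: gtuuzozvud

cell CASE=ki, ASPECT=ra, POLE=ol:
underlying: bit-tuus-bin
1. f -> v, k -> g, p -> b, t -> d / _ Z: no change
2. k -> g, s -> z / V _ V: no change
3. 0 -> a / C _ C #: no change
4. k -> g, p -> b, s -> z, t -> d / _ Z: fires at position(s) 7: bittuuzbin
surface: bittuuzbin

cell CASE=em, ASPECT=ra, POLE=mi:
underlying: g-tuus-os-nr
1. f -> v, k -> g, p -> b, t -> d / _ Z: no change
2. k -> g, s -> z / V _ V: fires at position(s) 5: gtuuzosnr
3. 0 -> a / C _ C #: inserts after position(s) 8: gtuuzosnar
4. k -> g, p -> b, s -> z, t -> d / _ Z: no change
surface: gtuuzosnar

cell CASE=ki, ASPECT=ol, POLE=ne:
underlying: nup-tuus-saf-vud
1. f -> v, k -> g, p -> b, t -> d / _ Z: fires at position(s) 10: nuptuussavvud
2. k -> g, s -> z / V _ V: no change
3. 0 -> a / C _ C #: no change
4. k -> g, p -> b, s -> z, t -> d / _ Z: no change
surface: nuptuussavvud


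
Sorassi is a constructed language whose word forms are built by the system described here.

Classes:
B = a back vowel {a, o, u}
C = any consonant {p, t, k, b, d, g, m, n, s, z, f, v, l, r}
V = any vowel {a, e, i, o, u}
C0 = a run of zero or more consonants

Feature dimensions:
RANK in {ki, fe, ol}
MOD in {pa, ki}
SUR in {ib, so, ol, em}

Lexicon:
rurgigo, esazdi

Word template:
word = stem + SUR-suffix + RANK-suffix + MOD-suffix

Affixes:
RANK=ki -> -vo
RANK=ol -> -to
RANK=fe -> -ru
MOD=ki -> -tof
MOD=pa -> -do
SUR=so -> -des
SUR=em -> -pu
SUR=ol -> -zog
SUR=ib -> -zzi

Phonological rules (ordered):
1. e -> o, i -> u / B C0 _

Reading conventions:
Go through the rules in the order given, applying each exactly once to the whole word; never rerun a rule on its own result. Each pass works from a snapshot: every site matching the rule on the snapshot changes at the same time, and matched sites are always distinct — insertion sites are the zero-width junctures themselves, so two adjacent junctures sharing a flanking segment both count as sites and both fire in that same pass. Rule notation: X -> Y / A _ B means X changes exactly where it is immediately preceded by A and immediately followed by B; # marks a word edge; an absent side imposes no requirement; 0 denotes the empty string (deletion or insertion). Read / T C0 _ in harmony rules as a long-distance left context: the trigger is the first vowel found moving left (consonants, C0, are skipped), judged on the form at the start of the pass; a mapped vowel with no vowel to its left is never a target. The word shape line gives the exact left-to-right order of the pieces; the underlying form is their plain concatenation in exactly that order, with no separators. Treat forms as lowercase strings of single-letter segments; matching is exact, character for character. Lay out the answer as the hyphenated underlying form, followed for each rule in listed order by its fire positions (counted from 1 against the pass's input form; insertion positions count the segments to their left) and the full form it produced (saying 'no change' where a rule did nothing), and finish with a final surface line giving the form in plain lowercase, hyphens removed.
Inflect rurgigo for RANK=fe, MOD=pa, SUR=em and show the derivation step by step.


underlying: rurgigo-pu-ru-do
1. e -> o, i -> u / B C0 _: fires at position(s) 5: rurgugopurudo
surface: rurgugopurudo


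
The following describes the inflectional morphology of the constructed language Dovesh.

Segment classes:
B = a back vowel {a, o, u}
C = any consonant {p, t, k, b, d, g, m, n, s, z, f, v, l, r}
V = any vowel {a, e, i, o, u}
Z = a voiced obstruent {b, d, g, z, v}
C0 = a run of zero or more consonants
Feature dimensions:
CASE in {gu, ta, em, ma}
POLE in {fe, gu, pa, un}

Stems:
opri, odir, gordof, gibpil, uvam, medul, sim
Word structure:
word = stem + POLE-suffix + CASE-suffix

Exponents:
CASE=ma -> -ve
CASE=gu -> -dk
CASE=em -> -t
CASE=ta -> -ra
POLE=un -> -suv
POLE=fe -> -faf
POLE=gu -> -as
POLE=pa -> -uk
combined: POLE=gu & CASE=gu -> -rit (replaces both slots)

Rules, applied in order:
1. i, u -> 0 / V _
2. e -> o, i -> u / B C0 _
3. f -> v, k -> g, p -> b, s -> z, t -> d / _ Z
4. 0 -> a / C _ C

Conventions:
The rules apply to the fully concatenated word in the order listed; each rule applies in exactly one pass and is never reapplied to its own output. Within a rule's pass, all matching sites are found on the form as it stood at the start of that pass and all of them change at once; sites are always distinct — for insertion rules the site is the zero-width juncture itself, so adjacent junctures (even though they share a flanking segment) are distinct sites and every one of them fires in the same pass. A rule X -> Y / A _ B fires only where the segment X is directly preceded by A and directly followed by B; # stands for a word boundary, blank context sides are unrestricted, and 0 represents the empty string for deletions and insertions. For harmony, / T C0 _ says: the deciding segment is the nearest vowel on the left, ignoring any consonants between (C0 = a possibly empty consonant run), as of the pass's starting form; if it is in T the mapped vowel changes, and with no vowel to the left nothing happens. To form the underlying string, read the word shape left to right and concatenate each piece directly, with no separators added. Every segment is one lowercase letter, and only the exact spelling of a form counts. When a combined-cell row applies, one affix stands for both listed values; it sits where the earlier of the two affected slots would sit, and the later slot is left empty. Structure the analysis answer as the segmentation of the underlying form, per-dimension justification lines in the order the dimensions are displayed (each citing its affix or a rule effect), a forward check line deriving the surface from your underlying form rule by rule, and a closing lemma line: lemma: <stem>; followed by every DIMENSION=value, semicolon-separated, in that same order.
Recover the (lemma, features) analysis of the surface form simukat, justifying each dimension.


underlying: sim-uk-t
CASE=em - signalled by the affix -t
POLE=pa - signalled by the affix -uk
check: simukt -> simukt -> simukt -> simukt -> simukat
lemma: sim; CASE=em; POLE=pa


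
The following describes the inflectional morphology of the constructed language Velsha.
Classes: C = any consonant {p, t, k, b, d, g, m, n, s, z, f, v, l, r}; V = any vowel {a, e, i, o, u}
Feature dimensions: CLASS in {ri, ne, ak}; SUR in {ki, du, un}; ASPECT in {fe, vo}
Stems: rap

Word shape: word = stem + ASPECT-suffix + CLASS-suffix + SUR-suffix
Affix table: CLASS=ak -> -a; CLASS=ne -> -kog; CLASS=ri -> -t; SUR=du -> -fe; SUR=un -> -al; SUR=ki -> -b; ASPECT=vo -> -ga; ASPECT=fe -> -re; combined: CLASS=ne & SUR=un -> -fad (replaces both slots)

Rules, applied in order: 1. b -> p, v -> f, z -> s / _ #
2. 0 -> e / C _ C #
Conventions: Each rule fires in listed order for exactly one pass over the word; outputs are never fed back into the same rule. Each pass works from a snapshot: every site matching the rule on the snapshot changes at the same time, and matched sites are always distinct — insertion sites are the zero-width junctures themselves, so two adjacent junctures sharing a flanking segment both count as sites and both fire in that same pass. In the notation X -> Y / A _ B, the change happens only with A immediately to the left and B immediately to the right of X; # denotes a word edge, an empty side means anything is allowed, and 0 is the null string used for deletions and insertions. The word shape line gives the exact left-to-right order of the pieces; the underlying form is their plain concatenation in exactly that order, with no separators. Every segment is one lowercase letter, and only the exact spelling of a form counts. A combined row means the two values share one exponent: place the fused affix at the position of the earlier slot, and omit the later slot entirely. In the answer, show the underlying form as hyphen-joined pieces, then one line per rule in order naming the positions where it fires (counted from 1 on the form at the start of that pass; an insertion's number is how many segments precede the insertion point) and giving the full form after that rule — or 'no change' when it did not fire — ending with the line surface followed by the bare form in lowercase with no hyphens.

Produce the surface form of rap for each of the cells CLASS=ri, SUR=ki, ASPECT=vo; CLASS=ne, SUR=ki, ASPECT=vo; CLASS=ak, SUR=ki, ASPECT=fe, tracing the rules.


cell CLASS=ri, SUR=ki, ASPECT=vo:
underlying: rap-ga-t-b
1. b -> p, v -> f, z -> s / _ #: fires at position(s) 7: rapgatp
2. 0 -> e / C _ C #: inserts after position(s) 6: rapgatep
surface: rapgatep

cell CLASS=ne, SUR=ki, ASPECT=vo:
underlying: rap-ga-kog-b
1. b -> p, v -> f, z -> s / _ #: fires at position(s) 9: rapgakogp
2. 0 -> e / C _ C #: inserts after position(s) 8: rapgakogep
surface: rapgakogep

cell CLASS=ak, SUR=ki, ASPECT=fe:
underlying: rap-re-a-b
1. b -> p, v -> f, z -> s / _ #: fires at position(s) 7: rapreap
2. 0 -> e / C _ C #: no change
surface: rapreap
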